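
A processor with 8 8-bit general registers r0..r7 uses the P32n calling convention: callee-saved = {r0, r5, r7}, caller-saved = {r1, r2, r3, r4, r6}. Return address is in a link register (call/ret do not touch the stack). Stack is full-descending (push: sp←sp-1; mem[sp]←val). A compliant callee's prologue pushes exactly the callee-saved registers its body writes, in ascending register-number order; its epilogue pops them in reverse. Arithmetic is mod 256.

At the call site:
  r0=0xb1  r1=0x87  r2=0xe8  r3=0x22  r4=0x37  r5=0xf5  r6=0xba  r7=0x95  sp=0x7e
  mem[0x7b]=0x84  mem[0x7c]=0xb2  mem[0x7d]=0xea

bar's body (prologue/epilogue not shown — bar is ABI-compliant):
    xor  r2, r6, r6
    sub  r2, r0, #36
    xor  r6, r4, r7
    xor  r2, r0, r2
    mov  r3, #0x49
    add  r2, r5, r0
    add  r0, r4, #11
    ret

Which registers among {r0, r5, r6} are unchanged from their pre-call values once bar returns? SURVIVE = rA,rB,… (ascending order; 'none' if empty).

SURVIVE = r0,r5

prologue: push r0 → mem[0x7d]=0xb1, sp=0x7d
body[0] xor  r2, r6, r6 → r2=0x00
body[1] sub  r2, r0, #36 → r2=0x8d
body[2] xor  r6, r4, r7 → r6=0xa2
body[3] xor  r2, r0, r2 → r2=0x3c
body[4] mov  r3, #0x49 → r3=0x49
body[5] add  r2, r5, r0 → r2=0xa6
body[6] add  r0, r4, #11 → r0=0x42
epilogue: pop r0=0xb1, sp=0x7e
r0: callee-saved, written=True
r5: callee-saved, written=False
r6: caller-saved, written=True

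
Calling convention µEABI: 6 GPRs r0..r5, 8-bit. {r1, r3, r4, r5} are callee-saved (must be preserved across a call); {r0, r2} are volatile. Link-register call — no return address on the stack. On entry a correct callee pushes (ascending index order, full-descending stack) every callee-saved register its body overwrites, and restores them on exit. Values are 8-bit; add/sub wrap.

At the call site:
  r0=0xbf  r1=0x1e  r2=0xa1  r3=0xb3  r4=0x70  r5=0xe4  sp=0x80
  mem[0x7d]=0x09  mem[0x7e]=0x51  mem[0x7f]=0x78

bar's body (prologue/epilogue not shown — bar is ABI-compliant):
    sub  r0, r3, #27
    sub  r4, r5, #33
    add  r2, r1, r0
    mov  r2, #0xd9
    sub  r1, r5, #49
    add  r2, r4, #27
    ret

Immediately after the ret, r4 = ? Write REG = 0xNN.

REG = 0x70

prologue: push r1 → mem[0x7f]=0x1e, sp=0x7f
prologue: push r4 → mem[0x7e]=0x70, sp=0x7e
body[0] sub  r0, r3, #27 → r0=0x98
body[1] sub  r4, r5, #33 → r4=0xc3
body[2] add  r2, r1, r0 → r2=0xb6
body[3] mov  r2, #0xd9 → r2=0xd9
body[4] sub  r1, r5, #49 → r1=0xb3
body[5] add  r2, r4, #27 → r2=0xde
epilogue: pop r4=0x70, sp=0x7f
epilogue: pop r1=0x1e, sp=0x80
r4 is callee-saved → restored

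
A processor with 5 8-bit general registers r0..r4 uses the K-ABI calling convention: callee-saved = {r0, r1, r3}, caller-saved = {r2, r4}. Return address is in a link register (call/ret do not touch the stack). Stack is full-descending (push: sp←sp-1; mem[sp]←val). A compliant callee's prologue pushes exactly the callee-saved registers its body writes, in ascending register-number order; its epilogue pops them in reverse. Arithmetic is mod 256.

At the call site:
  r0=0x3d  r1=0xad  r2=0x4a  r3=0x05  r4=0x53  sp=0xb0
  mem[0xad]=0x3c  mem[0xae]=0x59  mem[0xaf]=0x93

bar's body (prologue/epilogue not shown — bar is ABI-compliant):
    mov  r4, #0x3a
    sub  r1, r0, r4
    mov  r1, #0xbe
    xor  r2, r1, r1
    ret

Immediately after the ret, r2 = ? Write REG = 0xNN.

REG = 0x00

prologue: push r1 -> mem[0xaf]=0xad, sp=0xaf
body[0] mov  r4, #0x3a -> r4=0x3a
body[1] sub  r1, r0, r4 -> r1=0x03
body[2] mov  r1, #0xbe -> r1=0xbe
body[3] xor  r2, r1, r1 -> r2=0x00
epilogue: pop r1=0xad, sp=0xb0
r2 is caller-saved -> body value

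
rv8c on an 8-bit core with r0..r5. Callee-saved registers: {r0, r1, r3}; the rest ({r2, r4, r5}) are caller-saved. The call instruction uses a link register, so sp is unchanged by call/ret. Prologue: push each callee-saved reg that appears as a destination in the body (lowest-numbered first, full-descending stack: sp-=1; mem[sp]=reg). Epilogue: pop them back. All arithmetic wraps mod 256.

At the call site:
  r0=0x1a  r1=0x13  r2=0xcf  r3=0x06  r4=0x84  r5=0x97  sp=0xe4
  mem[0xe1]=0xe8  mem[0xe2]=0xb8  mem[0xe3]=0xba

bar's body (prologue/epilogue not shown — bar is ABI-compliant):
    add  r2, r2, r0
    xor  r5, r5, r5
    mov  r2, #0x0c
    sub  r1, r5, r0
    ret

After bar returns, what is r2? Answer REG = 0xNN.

REG = 0x0c

prologue: push r1 -> mem[0xe3]=0x13, sp=0xe3
body[0] add  r2, r2, r0 -> r2=0xe9
body[1] xor  r5, r5, r5 -> r5=0x00
body[2] mov  r2, #0x0c -> r2=0x0c
body[3] sub  r1, r5, r0 -> r1=0xe6
epilogue: pop r1=0x13, sp=0xe4
r2 is caller-saved -> body value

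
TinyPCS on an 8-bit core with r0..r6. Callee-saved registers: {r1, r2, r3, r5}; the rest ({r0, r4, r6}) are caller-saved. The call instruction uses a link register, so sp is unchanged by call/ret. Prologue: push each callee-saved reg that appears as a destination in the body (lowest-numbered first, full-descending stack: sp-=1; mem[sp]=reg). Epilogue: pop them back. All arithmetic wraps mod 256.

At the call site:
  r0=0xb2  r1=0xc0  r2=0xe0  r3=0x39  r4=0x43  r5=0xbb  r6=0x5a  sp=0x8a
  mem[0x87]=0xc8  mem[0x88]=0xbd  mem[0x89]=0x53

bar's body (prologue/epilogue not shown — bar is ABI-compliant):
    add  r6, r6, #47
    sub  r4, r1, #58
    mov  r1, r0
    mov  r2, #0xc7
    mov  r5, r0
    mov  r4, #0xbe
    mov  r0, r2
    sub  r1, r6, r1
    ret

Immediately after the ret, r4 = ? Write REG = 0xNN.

prologue: push r1 → mem[0x89]=0xc0, sp=0x89
prologue: push r2 → mem[0x88]=0xe0, sp=0x88
prologue: push r5 → mem[0x87]=0xbb, sp=0x87
body[0] add  r6, r6, #47 → r6=0x89
body[1] sub  r4, r1, #58 → r4=0x86
body[2] mov  r1, r0 → r1=0xb2
body[3] mov  r2, #0xc7 → r2=0xc7
body[4] mov  r5, r0 → r5=0xb2
body[5] mov  r4, #0xbe → r4=0xbe
body[6] mov  r0, r2 → r0=0xc7
body[7] sub  r1, r6, r1 → r1=0xd7
epilogue: pop r5=0xbb, sp=0x88
epilogue: pop r2=0xe0, sp=0x89
epilogue: pop r1=0xc0, sp=0x8a
r4 is caller-saved → body value

REG = 0xbe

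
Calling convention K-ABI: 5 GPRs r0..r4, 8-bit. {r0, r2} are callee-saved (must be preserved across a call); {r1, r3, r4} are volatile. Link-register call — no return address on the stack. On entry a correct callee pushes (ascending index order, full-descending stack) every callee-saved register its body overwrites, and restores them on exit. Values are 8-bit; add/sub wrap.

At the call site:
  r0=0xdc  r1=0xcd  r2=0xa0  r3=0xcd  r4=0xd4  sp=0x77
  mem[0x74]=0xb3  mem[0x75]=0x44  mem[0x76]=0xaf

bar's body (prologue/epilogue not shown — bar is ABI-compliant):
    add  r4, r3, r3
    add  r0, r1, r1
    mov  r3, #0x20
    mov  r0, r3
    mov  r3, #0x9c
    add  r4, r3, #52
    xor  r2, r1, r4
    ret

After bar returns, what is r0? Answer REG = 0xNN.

REG = 0xdc

prologue: push r0 → mem[0x76]=0xdc, sp=0x76
prologue: push r2 → mem[0x75]=0xa0, sp=0x75
body[0] add  r4, r3, r3 → r4=0x9a
body[1] add  r0, r1, r1 → r0=0x9a
body[2] mov  r3, #0x20 → r3=0x20
body[3] mov  r0, r3 → r0=0x20
body[4] mov  r3, #0x9c → r3=0x9c
body[5] add  r4, r3, #52 → r4=0xd0
body[6] xor  r2, r1, r4 → r2=0x1d
epilogue: pop r2=0xa0, sp=0x76
epilogue: pop r0=0xdc, sp=0x77
r0 is callee-saved → restored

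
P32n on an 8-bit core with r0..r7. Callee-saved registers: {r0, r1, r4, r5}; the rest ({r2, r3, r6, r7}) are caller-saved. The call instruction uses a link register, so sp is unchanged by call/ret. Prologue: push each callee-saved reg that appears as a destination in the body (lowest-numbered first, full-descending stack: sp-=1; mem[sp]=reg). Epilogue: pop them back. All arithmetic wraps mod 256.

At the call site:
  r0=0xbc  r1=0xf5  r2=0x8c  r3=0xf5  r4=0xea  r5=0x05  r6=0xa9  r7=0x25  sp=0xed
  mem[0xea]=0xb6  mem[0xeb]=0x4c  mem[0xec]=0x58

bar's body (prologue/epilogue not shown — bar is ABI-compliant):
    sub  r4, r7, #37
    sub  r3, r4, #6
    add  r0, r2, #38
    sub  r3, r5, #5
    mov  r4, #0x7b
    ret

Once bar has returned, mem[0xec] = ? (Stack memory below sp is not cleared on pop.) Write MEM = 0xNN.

MEM = 0xbc

prologue: push r0 -> mem[0xec]=0xbc, sp=0xec
prologue: push r4 -> mem[0xeb]=0xea, sp=0xeb
body[0] sub  r4, r7, #37 -> r4=0x00
body[1] sub  r3, r4, #6 -> r3=0xfa
body[2] add  r0, r2, #38 -> r0=0xb2
body[3] sub  r3, r5, #5 -> r3=0x00
body[4] mov  r4, #0x7b -> r4=0x7b
epilogue: pop r4=0xea, sp=0xec
epilogue: pop r0=0xbc, sp=0xed
prologue pushed ['r0', 'r4'] at ['0xec', '0xeb']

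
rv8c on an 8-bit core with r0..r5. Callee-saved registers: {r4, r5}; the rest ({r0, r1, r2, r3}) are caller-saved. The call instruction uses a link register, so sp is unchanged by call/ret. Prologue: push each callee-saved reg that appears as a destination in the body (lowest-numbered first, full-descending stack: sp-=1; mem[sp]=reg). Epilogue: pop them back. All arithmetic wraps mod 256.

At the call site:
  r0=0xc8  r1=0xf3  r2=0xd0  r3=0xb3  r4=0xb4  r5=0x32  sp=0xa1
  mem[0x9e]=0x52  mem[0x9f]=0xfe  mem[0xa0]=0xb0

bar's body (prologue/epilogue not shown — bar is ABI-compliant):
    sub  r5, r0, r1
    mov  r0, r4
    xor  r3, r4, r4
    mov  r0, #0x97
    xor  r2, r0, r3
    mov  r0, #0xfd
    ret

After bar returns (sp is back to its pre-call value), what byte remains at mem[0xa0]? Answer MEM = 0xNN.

MEM = 0x32

prologue: push r5 → mem[0xa0]=0x32, sp=0xa0
body[0] sub  r5, r0, r1 → r5=0xd5
body[1] mov  r0, r4 → r0=0xb4
body[2] xor  r3, r4, r4 → r3=0x00
body[3] mov  r0, #0x97 → r0=0x97
body[4] xor  r2, r0, r3 → r2=0x97
body[5] mov  r0, #0xfd → r0=0xfd
epilogue: pop r5=0x32, sp=0xa1
prologue pushed ['r5'] at ['0xa0']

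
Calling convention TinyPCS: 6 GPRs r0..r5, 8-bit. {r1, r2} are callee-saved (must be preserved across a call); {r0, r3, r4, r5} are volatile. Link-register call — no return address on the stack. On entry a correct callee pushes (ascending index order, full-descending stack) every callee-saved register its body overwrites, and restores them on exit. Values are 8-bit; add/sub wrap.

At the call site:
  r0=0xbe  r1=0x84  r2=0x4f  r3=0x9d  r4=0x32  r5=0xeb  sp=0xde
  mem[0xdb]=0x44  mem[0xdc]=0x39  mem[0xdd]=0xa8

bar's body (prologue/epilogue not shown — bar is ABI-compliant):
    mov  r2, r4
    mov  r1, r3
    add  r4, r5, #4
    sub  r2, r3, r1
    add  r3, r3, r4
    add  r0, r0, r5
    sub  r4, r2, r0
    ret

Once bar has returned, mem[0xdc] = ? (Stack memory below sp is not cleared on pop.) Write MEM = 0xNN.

MEM = 0x4f

prologue: push r1 → mem[0xdd]=0x84, sp=0xdd
prologue: push r2 → mem[0xdc]=0x4f, sp=0xdc
body[0] mov  r2, r4 → r2=0x32
body[1] mov  r1, r3 → r1=0x9d
body[2] add  r4, r5, #4 → r4=0xef
body[3] sub  r2, r3, r1 → r2=0x00
body[4] add  r3, r3, r4 → r3=0x8c
body[5] add  r0, r0, r5 → r0=0xa9
body[6] sub  r4, r2, r0 → r4=0x57
epilogue: pop r2=0x4f, sp=0xdd
epilogue: pop r1=0x84, sp=0xde
prologue pushed ['r1', 'r2'] at ['0xdd', '0xdc']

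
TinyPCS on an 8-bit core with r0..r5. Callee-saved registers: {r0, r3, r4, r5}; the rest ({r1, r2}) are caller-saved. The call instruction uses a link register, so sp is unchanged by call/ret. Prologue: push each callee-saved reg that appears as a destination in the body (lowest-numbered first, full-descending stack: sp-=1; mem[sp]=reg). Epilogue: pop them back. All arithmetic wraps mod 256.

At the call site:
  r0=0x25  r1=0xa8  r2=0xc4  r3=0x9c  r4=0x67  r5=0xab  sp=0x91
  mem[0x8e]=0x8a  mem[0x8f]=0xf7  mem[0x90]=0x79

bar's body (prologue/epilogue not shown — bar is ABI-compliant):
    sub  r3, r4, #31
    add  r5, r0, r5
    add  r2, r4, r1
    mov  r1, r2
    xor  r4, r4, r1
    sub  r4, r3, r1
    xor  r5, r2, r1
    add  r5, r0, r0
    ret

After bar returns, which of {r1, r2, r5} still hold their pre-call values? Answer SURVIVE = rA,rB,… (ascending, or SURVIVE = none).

SURVIVE = r5

prologue: push r3 → mem[0x90]=0x9c, sp=0x90
prologue: push r4 → mem[0x8f]=0x67, sp=0x8f
prologue: push r5 → mem[0x8e]=0xab, sp=0x8e
body[0] sub  r3, r4, #31 → r3=0x48
body[1] add  r5, r0, r5 → r5=0xd0
body[2] add  r2, r4, r1 → r2=0x0f
body[3] mov  r1, r2 → r1=0x0f
body[4] xor  r4, r4, r1 → r4=0x68
body[5] sub  r4, r3, r1 → r4=0x39
body[6] xor  r5, r2, r1 → r5=0x00
body[7] add  r5, r0, r0 → r5=0x4a
epilogue: pop r5=0xab, sp=0x8f
epilogue: pop r4=0x67, sp=0x90
epilogue: pop r3=0x9c, sp=0x91
r1: caller-saved, written=True
r2: caller-saved, written=True
r5: callee-saved, written=True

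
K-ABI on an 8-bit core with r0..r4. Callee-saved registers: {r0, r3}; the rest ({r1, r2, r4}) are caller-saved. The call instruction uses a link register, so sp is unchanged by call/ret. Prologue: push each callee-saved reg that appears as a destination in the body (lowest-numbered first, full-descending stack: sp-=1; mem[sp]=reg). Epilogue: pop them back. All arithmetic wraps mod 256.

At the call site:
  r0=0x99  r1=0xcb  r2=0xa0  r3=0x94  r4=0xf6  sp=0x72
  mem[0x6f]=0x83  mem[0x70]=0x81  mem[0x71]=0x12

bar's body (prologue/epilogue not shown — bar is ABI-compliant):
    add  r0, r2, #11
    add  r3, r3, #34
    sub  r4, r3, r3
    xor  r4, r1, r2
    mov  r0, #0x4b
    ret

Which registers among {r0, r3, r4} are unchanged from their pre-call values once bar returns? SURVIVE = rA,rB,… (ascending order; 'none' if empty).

prologue: push r0 -> mem[0x71]=0x99, sp=0x71
prologue: push r3 -> mem[0x70]=0x94, sp=0x70
body[0] add  r0, r2, #11 -> r0=0xab
body[1] add  r3, r3, #34 -> r3=0xb6
body[2] sub  r4, r3, r3 -> r4=0x00
body[3] xor  r4, r1, r2 -> r4=0x6b
body[4] mov  r0, #0x4b -> r0=0x4b
epilogue: pop r3=0x94, sp=0x71
epilogue: pop r0=0x99, sp=0x72
r0: callee-saved, written=True
r3: callee-saved, written=True
r4: caller-saved, written=True

SURVIVE = r0,r3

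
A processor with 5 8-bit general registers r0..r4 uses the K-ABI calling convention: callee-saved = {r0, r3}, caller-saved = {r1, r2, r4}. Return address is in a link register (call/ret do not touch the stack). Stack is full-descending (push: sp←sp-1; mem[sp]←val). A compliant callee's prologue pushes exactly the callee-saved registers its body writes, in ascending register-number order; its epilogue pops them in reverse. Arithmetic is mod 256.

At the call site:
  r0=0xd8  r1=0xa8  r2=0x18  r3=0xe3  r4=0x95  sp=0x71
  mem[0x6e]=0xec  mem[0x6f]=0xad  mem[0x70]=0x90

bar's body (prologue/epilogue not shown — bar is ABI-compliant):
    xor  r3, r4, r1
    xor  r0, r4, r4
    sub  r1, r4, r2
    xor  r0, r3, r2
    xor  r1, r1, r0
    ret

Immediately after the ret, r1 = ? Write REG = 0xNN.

prologue: push r0 -> mem[0x70]=0xd8, sp=0x70
prologue: push r3 -> mem[0x6f]=0xe3, sp=0x6f
body[0] xor  r3, r4, r1 -> r3=0x3d
body[1] xor  r0, r4, r4 -> r0=0x00
body[2] sub  r1, r4, r2 -> r1=0x7d
body[3] xor  r0, r3, r2 -> r0=0x25
body[4] xor  r1, r1, r0 -> r1=0x58
epilogue: pop r3=0xe3, sp=0x70
epilogue: pop r0=0xd8, sp=0x71
r1 is caller-saved -> body value

REG = 0x58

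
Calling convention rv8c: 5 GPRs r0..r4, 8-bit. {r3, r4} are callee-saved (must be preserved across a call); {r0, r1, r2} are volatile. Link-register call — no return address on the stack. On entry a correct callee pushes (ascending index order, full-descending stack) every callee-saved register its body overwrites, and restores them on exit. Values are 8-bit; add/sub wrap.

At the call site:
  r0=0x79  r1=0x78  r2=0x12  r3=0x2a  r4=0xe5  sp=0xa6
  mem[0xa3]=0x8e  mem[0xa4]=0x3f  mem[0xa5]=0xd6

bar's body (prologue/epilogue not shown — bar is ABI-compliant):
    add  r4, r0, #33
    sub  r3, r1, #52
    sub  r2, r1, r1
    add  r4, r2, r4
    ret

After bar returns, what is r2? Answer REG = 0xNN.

REG = 0x00

prologue: push r3 -> mem[0xa5]=0x2a, sp=0xa5
prologue: push r4 -> mem[0xa4]=0xe5, sp=0xa4
body[0] add  r4, r0, #33 -> r4=0x9a
body[1] sub  r3, r1, #52 -> r3=0x44
body[2] sub  r2, r1, r1 -> r2=0x00
body[3] add  r4, r2, r4 -> r4=0x9a
epilogue: pop r4=0xe5, sp=0xa5
epilogue: pop r3=0x2a, sp=0xa6
r2 is caller-saved -> body value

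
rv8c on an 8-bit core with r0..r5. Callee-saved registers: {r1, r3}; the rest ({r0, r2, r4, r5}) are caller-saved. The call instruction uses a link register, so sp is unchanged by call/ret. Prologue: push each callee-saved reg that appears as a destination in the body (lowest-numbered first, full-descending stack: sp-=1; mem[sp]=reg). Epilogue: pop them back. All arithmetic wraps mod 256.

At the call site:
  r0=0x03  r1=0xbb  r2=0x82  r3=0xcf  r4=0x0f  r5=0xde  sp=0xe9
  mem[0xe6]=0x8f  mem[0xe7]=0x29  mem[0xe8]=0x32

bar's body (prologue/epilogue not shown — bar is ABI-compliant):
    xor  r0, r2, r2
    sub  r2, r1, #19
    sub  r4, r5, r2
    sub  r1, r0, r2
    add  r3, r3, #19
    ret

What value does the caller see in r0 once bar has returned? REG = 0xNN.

REG = 0x00

prologue: push r1 -> mem[0xe8]=0xbb, sp=0xe8
prologue: push r3 -> mem[0xe7]=0xcf, sp=0xe7
body[0] xor  r0, r2, r2 -> r0=0x00
body[1] sub  r2, r1, #19 -> r2=0xa8
body[2] sub  r4, r5, r2 -> r4=0x36
body[3] sub  r1, r0, r2 -> r1=0x58
body[4] add  r3, r3, #19 -> r3=0xe2
epilogue: pop r3=0xcf, sp=0xe8
epilogue: pop r1=0xbb, sp=0xe9
r0 is caller-saved -> body value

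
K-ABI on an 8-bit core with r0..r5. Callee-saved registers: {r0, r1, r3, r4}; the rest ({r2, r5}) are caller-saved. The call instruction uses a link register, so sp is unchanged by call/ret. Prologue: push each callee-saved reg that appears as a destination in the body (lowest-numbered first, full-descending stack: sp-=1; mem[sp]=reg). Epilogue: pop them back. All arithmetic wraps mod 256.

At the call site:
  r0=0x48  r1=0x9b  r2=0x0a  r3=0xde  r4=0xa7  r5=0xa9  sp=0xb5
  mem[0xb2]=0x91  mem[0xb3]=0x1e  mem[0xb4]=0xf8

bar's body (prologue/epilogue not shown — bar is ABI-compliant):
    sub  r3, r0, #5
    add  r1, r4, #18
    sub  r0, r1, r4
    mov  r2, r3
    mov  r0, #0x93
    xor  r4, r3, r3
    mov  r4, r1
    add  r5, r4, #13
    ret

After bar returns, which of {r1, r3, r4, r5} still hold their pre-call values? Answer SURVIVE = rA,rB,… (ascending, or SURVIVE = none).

prologue: push r0 -> mem[0xb4]=0x48, sp=0xb4
prologue: push r1 -> mem[0xb3]=0x9b, sp=0xb3
prologue: push r3 -> mem[0xb2]=0xde, sp=0xb2
prologue: push r4 -> mem[0xb1]=0xa7, sp=0xb1
body[0] sub  r3, r0, #5 -> r3=0x43
body[1] add  r1, r4, #18 -> r1=0xb9
body[2] sub  r0, r1, r4 -> r0=0x12
body[3] mov  r2, r3 -> r2=0x43
body[4] mov  r0, #0x93 -> r0=0x93
body[5] xor  r4, r3, r3 -> r4=0x00
body[6] mov  r4, r1 -> r4=0xb9
body[7] add  r5, r4, #13 -> r5=0xc6
epilogue: pop r4=0xa7, sp=0xb2
epilogue: pop r3=0xde, sp=0xb3
epilogue: pop r1=0x9b, sp=0xb4
epilogue: pop r0=0x48, sp=0xb5
r1: callee-saved, written=True
r3: callee-saved, written=True
r4: callee-saved, written=True
r5: caller-saved, written=True

SURVIVE = r1,r3,r4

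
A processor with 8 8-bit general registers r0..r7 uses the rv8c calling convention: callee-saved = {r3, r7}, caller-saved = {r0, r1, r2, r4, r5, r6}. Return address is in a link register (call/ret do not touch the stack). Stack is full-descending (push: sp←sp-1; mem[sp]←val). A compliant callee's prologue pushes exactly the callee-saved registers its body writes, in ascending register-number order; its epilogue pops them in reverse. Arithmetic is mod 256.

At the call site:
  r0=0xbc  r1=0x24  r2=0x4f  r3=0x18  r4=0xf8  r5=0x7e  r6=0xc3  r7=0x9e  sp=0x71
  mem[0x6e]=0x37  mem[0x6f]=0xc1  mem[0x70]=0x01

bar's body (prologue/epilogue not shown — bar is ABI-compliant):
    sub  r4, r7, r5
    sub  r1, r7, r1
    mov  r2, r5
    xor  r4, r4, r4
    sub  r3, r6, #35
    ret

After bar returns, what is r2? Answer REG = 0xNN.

REG = 0x7e

prologue: push r3 -> mem[0x70]=0x18, sp=0x70
body[0] sub  r4, r7, r5 -> r4=0x20
body[1] sub  r1, r7, r1 -> r1=0x7a
body[2] mov  r2, r5 -> r2=0x7e
body[3] xor  r4, r4, r4 -> r4=0x00
body[4] sub  r3, r6, #35 -> r3=0xa0
epilogue: pop r3=0x18, sp=0x71
r2 is caller-saved -> body value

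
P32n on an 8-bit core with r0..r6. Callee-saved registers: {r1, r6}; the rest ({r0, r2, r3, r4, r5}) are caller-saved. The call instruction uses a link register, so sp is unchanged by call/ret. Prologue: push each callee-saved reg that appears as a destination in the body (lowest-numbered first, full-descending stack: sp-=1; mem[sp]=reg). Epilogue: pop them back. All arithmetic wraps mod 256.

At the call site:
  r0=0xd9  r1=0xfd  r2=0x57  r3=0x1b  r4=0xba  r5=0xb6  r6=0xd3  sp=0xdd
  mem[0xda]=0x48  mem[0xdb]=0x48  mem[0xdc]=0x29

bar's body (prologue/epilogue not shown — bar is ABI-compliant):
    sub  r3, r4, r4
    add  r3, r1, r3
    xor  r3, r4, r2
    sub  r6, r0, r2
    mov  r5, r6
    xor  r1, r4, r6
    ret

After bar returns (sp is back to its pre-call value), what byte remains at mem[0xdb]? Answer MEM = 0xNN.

MEM = 0xd3

prologue: push r1 -> mem[0xdc]=0xfd, sp=0xdc
prologue: push r6 -> mem[0xdb]=0xd3, sp=0xdb
body[0] sub  r3, r4, r4 -> r3=0x00
body[1] add  r3, r1, r3 -> r3=0xfd
body[2] xor  r3, r4, r2 -> r3=0xed
body[3] sub  r6, r0, r2 -> r6=0x82
body[4] mov  r5, r6 -> r5=0x82
body[5] xor  r1, r4, r6 -> r1=0x38
epilogue: pop r6=0xd3, sp=0xdc
epilogue: pop r1=0xfd, sp=0xdd
prologue pushed ['r1', 'r6'] at ['0xdc', '0xdb']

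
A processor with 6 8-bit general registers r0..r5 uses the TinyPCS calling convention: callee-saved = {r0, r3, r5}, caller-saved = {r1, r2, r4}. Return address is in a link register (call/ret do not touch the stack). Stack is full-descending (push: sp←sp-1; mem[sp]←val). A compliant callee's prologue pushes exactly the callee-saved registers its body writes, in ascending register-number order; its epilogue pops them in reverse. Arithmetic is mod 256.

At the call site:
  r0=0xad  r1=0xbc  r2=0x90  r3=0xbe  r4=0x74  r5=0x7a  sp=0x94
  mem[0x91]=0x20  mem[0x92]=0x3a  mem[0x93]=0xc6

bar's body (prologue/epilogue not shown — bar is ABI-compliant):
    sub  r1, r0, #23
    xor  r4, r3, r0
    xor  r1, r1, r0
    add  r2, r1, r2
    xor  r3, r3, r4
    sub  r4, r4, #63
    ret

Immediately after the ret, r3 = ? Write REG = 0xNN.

REG = 0xbe

prologue: push r3 -> mem[0x93]=0xbe, sp=0x93
body[0] sub  r1, r0, #23 -> r1=0x96
body[1] xor  r4, r3, r0 -> r4=0x13
body[2] xor  r1, r1, r0 -> r1=0x3b
body[3] add  r2, r1, r2 -> r2=0xcb
body[4] xor  r3, r3, r4 -> r3=0xad
body[5] sub  r4, r4, #63 -> r4=0xd4
epilogue: pop r3=0xbe, sp=0x94
r3 is callee-saved -> restored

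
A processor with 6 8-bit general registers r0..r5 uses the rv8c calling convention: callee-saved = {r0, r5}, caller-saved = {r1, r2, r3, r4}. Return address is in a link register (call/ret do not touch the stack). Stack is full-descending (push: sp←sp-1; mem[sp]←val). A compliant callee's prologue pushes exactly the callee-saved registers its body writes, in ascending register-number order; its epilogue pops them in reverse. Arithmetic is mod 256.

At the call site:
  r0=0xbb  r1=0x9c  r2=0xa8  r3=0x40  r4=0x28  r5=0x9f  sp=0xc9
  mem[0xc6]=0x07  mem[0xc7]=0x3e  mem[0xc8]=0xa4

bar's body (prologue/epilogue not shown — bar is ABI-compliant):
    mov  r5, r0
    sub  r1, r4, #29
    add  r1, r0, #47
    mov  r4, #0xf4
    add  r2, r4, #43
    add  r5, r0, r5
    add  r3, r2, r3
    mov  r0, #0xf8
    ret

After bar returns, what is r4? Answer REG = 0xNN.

prologue: push r0 -> mem[0xc8]=0xbb, sp=0xc8
prologue: push r5 -> mem[0xc7]=0x9f, sp=0xc7
body[0] mov  r5, r0 -> r5=0xbb
body[1] sub  r1, r4, #29 -> r1=0x0b
body[2] add  r1, r0, #47 -> r1=0xea
body[3] mov  r4, #0xf4 -> r4=0xf4
body[4] add  r2, r4, #43 -> r2=0x1f
body[5] add  r5, r0, r5 -> r5=0x76
body[6] add  r3, r2, r3 -> r3=0x5f
body[7] mov  r0, #0xf8 -> r0=0xf8
epilogue: pop r5=0x9f, sp=0xc8
epilogue: pop r0=0xbb, sp=0xc9
r4 is caller-saved -> body value

REG = 0xf4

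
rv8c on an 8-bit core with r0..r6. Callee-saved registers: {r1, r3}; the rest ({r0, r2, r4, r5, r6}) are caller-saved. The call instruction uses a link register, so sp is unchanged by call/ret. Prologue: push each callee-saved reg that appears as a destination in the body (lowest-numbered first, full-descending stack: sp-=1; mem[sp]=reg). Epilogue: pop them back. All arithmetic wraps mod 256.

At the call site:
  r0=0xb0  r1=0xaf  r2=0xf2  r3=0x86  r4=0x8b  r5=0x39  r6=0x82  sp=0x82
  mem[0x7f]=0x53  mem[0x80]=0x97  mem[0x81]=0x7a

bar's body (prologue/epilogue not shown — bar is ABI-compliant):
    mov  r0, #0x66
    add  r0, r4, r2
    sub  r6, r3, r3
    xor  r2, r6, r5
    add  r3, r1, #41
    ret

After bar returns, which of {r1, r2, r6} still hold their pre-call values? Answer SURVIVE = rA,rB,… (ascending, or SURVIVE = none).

prologue: push r3 → mem[0x81]=0x86, sp=0x81
body[0] mov  r0, #0x66 → r0=0x66
body[1] add  r0, r4, r2 → r0=0x7d
body[2] sub  r6, r3, r3 → r6=0x00
body[3] xor  r2, r6, r5 → r2=0x39
body[4] add  r3, r1, #41 → r3=0xd8
epilogue: pop r3=0x86, sp=0x82
r1: callee-saved, written=False
r2: caller-saved, written=True
r6: caller-saved, written=True

SURVIVE = r1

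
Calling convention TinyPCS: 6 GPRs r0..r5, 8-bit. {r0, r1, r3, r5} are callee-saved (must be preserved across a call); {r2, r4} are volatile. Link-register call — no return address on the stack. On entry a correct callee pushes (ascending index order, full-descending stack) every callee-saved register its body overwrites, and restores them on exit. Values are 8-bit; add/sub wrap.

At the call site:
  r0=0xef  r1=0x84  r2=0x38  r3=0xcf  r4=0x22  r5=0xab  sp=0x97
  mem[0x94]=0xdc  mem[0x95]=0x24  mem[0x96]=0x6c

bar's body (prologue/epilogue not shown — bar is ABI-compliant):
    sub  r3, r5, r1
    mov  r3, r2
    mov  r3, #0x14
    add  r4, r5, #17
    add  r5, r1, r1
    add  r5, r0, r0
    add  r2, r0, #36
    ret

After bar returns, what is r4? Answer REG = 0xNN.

REG = 0xbc

prologue: push r3 -> mem[0x96]=0xcf, sp=0x96
prologue: push r5 -> mem[0x95]=0xab, sp=0x95
body[0] sub  r3, r5, r1 -> r3=0x27
body[1] mov  r3, r2 -> r3=0x38
body[2] mov  r3, #0x14 -> r3=0x14
body[3] add  r4, r5, #17 -> r4=0xbc
body[4] add  r5, r1, r1 -> r5=0x08
body[5] add  r5, r0, r0 -> r5=0xde
body[6] add  r2, r0, #36 -> r2=0x13
epilogue: pop r5=0xab, sp=0x96
epilogue: pop r3=0xcf, sp=0x97
r4 is caller-saved -> body value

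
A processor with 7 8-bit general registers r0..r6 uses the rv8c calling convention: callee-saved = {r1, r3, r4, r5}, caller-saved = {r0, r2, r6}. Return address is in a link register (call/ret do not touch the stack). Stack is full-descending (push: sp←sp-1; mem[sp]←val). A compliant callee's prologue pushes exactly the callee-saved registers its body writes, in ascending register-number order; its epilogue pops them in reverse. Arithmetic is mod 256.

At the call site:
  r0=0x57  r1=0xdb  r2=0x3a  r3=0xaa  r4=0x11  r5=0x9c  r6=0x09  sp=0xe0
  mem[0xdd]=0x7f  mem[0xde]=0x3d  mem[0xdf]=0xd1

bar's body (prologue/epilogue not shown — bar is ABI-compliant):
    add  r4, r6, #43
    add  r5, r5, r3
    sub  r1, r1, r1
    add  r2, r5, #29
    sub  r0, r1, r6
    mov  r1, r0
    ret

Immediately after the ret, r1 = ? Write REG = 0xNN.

REG = 0xdb

prologue: push r1 → mem[0xdf]=0xdb, sp=0xdf
prologue: push r4 → mem[0xde]=0x11, sp=0xde
prologue: push r5 → mem[0xdd]=0x9c, sp=0xdd
body[0] add  r4, r6, #43 → r4=0x34
body[1] add  r5, r5, r3 → r5=0x46
body[2] sub  r1, r1, r1 → r1=0x00
body[3] add  r2, r5, #29 → r2=0x63
body[4] sub  r0, r1, r6 → r0=0xf7
body[5] mov  r1, r0 → r1=0xf7
epilogue: pop r5=0x9c, sp=0xde
epilogue: pop r4=0x11, sp=0xdf
epilogue: pop r1=0xdb, sp=0xe0
r1 is callee-saved → restored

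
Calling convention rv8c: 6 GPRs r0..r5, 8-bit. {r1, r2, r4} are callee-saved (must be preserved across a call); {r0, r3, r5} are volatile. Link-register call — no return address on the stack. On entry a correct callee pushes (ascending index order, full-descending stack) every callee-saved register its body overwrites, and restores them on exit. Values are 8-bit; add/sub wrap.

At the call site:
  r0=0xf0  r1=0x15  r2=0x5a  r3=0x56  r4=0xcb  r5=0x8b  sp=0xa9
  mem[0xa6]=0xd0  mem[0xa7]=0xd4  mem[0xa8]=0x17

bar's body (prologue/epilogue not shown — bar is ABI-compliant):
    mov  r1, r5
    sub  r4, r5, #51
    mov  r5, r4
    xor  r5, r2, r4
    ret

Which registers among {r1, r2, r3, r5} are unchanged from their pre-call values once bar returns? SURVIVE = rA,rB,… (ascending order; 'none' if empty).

SURVIVE = r1,r2,r3

prologue: push r1 -> mem[0xa8]=0x15, sp=0xa8
prologue: push r4 -> mem[0xa7]=0xcb, sp=0xa7
body[0] mov  r1, r5 -> r1=0x8b
body[1] sub  r4, r5, #51 -> r4=0x58
body[2] mov  r5, r4 -> r5=0x58
body[3] xor  r5, r2, r4 -> r5=0x02
epilogue: pop r4=0xcb, sp=0xa8
epilogue: pop r1=0x15, sp=0xa9
r1: callee-saved, written=True
r2: callee-saved, written=False
r3: caller-saved, written=False
r5: caller-saved, written=True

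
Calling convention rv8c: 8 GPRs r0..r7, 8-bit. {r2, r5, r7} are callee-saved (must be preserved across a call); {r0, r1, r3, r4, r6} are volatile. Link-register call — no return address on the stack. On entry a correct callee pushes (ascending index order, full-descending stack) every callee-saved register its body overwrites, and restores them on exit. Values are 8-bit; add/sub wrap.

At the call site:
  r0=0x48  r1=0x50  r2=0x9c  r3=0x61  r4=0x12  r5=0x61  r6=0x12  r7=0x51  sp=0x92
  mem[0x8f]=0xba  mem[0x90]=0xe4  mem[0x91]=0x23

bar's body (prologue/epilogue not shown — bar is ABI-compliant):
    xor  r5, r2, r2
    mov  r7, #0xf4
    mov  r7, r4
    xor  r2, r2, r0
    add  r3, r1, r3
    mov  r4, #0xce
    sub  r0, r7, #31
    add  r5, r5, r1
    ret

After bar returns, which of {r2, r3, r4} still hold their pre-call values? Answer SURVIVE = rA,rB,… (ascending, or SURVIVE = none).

SURVIVE = r2

prologue: push r2 → mem[0x91]=0x9c, sp=0x91
prologue: push r5 → mem[0x90]=0x61, sp=0x90
prologue: push r7 → mem[0x8f]=0x51, sp=0x8f
body[0] xor  r5, r2, r2 → r5=0x00
body[1] mov  r7, #0xf4 → r7=0xf4
body[2] mov  r7, r4 → r7=0x12
body[3] xor  r2, r2, r0 → r2=0xd4
body[4] add  r3, r1, r3 → r3=0xb1
body[5] mov  r4, #0xce → r4=0xce
body[6] sub  r0, r7, #31 → r0=0xf3
body[7] add  r5, r5, r1 → r5=0x50
epilogue: pop r7=0x51, sp=0x90
epilogue: pop r5=0x61, sp=0x91
epilogue: pop r2=0x9c, sp=0x92
r2: callee-saved, written=True
r3: caller-saved, written=True
r4: caller-saved, written=True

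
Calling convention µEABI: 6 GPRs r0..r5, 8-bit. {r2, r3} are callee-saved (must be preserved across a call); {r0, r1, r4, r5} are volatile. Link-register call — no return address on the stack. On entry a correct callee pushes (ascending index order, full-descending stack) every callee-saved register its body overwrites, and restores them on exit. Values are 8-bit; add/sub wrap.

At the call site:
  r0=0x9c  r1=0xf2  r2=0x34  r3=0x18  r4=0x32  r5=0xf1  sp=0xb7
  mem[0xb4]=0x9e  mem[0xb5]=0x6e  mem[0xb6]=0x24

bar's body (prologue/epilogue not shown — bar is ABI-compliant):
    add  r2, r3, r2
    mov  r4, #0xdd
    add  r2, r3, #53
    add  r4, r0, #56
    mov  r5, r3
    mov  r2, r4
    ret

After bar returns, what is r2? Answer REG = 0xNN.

REG = 0x34

prologue: push r2 → mem[0xb6]=0x34, sp=0xb6
body[0] add  r2, r3, r2 → r2=0x4c
body[1] mov  r4, #0xdd → r4=0xdd
body[2] add  r2, r3, #53 → r2=0x4d
body[3] add  r4, r0, #56 → r4=0xd4
body[4] mov  r5, r3 → r5=0x18
body[5] mov  r2, r4 → r2=0xd4
epilogue: pop r2=0x34, sp=0xb7
r2 is callee-saved → restored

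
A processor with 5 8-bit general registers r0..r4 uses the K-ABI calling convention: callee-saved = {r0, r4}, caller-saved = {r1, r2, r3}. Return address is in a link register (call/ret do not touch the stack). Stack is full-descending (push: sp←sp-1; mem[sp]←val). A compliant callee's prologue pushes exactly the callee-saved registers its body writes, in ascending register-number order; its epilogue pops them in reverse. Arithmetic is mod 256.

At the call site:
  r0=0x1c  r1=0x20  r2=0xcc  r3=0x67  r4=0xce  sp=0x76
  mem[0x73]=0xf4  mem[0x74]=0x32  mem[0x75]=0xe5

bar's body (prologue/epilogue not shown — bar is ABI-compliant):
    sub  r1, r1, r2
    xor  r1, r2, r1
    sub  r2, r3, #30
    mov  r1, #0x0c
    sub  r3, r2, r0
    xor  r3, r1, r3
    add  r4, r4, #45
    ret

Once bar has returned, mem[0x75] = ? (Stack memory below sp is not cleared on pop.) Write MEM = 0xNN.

prologue: push r4 -> mem[0x75]=0xce, sp=0x75
body[0] sub  r1, r1, r2 -> r1=0x54
body[1] xor  r1, r2, r1 -> r1=0x98
body[2] sub  r2, r3, #30 -> r2=0x49
body[3] mov  r1, #0x0c -> r1=0x0c
body[4] sub  r3, r2, r0 -> r3=0x2d
body[5] xor  r3, r1, r3 -> r3=0x21
body[6] add  r4, r4, #45 -> r4=0xfb
epilogue: pop r4=0xce, sp=0x76
prologue pushed ['r4'] at ['0x75']

MEM = 0xce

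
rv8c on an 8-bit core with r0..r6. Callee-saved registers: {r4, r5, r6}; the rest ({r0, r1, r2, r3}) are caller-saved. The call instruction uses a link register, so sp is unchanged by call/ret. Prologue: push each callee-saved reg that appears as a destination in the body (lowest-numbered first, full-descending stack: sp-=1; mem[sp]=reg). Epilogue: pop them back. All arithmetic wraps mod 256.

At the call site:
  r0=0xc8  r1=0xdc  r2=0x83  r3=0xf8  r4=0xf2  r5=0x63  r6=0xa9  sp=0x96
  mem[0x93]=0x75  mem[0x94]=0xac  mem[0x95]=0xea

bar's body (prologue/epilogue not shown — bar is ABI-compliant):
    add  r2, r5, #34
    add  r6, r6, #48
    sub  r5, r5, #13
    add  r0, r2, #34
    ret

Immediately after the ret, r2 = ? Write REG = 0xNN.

prologue: push r5 -> mem[0x95]=0x63, sp=0x95
prologue: push r6 -> mem[0x94]=0xa9, sp=0x94
body[0] add  r2, r5, #34 -> r2=0x85
body[1] add  r6, r6, #48 -> r6=0xd9
body[2] sub  r5, r5, #13 -> r5=0x56
body[3] add  r0, r2, #34 -> r0=0xa7
epilogue: pop r6=0xa9, sp=0x95
epilogue: pop r5=0x63, sp=0x96
r2 is caller-saved -> body value

REG = 0x85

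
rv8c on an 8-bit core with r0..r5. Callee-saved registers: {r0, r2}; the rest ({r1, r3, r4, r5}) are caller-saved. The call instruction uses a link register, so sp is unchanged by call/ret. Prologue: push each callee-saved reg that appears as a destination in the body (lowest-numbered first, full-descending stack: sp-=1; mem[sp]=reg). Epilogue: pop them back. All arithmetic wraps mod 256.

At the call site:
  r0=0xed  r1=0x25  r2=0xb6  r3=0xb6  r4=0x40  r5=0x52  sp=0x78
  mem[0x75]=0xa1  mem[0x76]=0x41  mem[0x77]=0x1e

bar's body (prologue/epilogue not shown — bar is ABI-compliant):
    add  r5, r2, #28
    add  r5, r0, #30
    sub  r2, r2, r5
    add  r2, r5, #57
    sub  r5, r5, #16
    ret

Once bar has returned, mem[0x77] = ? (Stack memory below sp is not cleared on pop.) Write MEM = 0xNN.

MEM = 0xb6

prologue: push r2 -> mem[0x77]=0xb6, sp=0x77
body[0] add  r5, r2, #28 -> r5=0xd2
body[1] add  r5, r0, #30 -> r5=0x0b
body[2] sub  r2, r2, r5 -> r2=0xab
body[3] add  r2, r5, #57 -> r2=0x44
body[4] sub  r5, r5, #16 -> r5=0xfb
epilogue: pop r2=0xb6, sp=0x78
prologue pushed ['r2'] at ['0x77']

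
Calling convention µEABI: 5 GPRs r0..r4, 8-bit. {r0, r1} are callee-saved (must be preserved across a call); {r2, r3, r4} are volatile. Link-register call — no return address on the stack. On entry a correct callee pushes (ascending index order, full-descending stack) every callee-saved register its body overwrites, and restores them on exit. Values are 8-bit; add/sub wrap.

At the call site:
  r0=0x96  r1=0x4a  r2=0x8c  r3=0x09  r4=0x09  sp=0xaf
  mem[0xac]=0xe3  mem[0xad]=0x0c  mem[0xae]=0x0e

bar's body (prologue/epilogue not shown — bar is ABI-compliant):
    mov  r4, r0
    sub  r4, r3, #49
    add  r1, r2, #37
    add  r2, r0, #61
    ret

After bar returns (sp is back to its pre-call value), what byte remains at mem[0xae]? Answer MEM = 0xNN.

MEM = 0x4a

prologue: push r1 → mem[0xae]=0x4a, sp=0xae
body[0] mov  r4, r0 → r4=0x96
body[1] sub  r4, r3, #49 → r4=0xd8
body[2] add  r1, r2, #37 → r1=0xb1
body[3] add  r2, r0, #61 → r2=0xd3
epilogue: pop r1=0x4a, sp=0xaf
prologue pushed ['r1'] at ['0xae']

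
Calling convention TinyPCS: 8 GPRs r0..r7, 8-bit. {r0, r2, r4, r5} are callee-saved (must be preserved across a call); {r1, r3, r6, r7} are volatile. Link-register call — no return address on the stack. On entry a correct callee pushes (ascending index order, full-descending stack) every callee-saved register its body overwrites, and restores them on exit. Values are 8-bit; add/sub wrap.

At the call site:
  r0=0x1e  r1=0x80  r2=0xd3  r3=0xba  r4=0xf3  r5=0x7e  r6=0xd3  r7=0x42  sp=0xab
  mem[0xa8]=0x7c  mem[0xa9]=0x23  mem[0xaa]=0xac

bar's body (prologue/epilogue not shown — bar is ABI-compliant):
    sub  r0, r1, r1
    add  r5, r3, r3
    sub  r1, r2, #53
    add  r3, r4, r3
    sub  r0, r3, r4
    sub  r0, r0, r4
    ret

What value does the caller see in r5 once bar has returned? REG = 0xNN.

prologue: push r0 → mem[0xaa]=0x1e, sp=0xaa
prologue: push r5 → mem[0xa9]=0x7e, sp=0xa9
body[0] sub  r0, r1, r1 → r0=0x00
body[1] add  r5, r3, r3 → r5=0x74
body[2] sub  r1, r2, #53 → r1=0x9e
body[3] add  r3, r4, r3 → r3=0xad
body[4] sub  r0, r3, r4 → r0=0xba
body[5] sub  r0, r0, r4 → r0=0xc7
epilogue: pop r5=0x7e, sp=0xaa
epilogue: pop r0=0x1e, sp=0xab
r5 is callee-saved → restored

REG = 0x7e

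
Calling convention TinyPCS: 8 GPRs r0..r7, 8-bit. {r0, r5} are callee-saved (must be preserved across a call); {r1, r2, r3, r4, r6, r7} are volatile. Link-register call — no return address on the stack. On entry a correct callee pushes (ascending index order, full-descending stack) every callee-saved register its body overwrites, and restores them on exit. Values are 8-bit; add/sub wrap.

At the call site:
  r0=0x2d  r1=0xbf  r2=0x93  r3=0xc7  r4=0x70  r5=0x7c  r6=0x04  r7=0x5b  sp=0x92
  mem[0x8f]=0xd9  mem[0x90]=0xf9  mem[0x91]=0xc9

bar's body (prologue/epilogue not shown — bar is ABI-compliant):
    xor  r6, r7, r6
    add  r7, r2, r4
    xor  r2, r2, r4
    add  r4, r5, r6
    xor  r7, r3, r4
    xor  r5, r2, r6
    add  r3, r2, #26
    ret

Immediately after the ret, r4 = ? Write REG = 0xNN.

prologue: push r5 → mem[0x91]=0x7c, sp=0x91
body[0] xor  r6, r7, r6 → r6=0x5f
body[1] add  r7, r2, r4 → r7=0x03
body[2] xor  r2, r2, r4 → r2=0xe3
body[3] add  r4, r5, r6 → r4=0xdb
body[4] xor  r7, r3, r4 → r7=0x1c
body[5] xor  r5, r2, r6 → r5=0xbc
body[6] add  r3, r2, #26 → r3=0xfd
epilogue: pop r5=0x7c, sp=0x92
r4 is caller-saved → body value

REG = 0xdb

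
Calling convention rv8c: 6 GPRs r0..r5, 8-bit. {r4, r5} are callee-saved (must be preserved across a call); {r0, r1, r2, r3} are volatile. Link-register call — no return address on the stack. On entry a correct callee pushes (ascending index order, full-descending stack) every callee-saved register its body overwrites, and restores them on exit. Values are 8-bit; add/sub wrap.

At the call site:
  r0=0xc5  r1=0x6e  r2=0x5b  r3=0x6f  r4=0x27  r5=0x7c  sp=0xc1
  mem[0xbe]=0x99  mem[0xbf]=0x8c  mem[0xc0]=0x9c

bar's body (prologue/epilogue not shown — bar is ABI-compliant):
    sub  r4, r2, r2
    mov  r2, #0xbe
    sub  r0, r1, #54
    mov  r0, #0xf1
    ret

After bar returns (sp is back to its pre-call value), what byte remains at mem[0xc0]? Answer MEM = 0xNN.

prologue: push r4 -> mem[0xc0]=0x27, sp=0xc0
body[0] sub  r4, r2, r2 -> r4=0x00
body[1] mov  r2, #0xbe -> r2=0xbe
body[2] sub  r0, r1, #54 -> r0=0x38
body[3] mov  r0, #0xf1 -> r0=0xf1
epilogue: pop r4=0x27, sp=0xc1
prologue pushed ['r4'] at ['0xc0']

MEM = 0x27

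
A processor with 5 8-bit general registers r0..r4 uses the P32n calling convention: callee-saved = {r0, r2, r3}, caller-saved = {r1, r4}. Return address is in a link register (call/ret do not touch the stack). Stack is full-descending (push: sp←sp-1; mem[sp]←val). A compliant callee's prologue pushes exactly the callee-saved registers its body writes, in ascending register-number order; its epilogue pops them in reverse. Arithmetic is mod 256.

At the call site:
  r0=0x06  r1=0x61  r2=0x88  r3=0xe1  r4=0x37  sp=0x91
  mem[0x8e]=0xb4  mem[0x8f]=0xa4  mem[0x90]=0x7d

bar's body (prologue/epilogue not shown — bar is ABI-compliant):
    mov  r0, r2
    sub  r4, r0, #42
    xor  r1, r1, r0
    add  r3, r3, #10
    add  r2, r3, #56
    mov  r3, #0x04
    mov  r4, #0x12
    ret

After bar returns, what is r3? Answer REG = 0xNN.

REG = 0xe1

prologue: push r0 -> mem[0x90]=0x06, sp=0x90
prologue: push r2 -> mem[0x8f]=0x88, sp=0x8f
prologue: push r3 -> mem[0x8e]=0xe1, sp=0x8e
body[0] mov  r0, r2 -> r0=0x88
body[1] sub  r4, r0, #42 -> r4=0x5e
body[2] xor  r1, r1, r0 -> r1=0xe9
body[3] add  r3, r3, #10 -> r3=0xeb
body[4] add  r2, r3, #56 -> r2=0x23
body[5] mov  r3, #0x04 -> r3=0x04
body[6] mov  r4, #0x12 -> r4=0x12
epilogue: pop r3=0xe1, sp=0x8f
epilogue: pop r2=0x88, sp=0x90
epilogue: pop r0=0x06, sp=0x91
r3 is callee-saved -> restored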